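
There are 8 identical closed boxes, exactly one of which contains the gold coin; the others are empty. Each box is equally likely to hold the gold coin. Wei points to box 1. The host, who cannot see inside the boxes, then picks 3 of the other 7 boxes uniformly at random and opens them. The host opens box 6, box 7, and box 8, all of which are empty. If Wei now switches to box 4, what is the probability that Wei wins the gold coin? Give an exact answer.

1/5

Apply Bayes' rule, conditioning on where the gold coin actually is.
If it is in any of boxes 1, 2, 3, 4, and 5 (prior 1/8 each): the host picks exactly this set with probability 1/35 regardless, and none is the prize; weight (1/8)·(1/35) = 1/280 each.
If it is in any of boxes 6, 7, and 8 (prior 1/8 each): that box was opened and seen not to hold the prize — ruled out; weight (1/8)·0 = 0 each.
The weights sum to 1/56.
So P(the gold coin in box 4 | the host opened box 6, box 7, and box 8) = (1/280) / (1/56) = 1/5.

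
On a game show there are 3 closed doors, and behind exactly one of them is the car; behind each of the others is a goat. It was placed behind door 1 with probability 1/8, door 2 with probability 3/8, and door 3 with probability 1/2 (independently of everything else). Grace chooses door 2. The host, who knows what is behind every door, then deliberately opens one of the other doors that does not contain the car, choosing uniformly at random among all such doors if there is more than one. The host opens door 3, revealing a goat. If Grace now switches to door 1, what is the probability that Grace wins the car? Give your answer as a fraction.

2/5

Consider each possible location of the car in turn.
If it is behind door 1 (prior 1/8): the host has no choice, probability 1; weight (1/8)·1 = 1/8.
If it is behind door 2 (prior 3/8): the host has 2 equally likely choices, so probability 1/2; weight (3/8)·(1/2) = 3/16.
If it is behind door 3 (prior 1/2): the host opened door 3, so this case is ruled out; weight (1/2)·0 = 0.
The weights sum to 5/16.
So P(the car behind door 1 | the host opened door 3) = (1/8) / (5/16) = 2/5.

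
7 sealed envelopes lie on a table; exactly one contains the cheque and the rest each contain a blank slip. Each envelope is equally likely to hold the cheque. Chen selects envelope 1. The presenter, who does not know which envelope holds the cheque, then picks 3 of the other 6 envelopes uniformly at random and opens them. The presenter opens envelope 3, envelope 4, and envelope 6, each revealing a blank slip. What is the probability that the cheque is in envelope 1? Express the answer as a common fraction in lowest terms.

Because the presenter chose which envelopes to open without knowing where the cheque is, the choice is independent of the prize location. Learning that none of the 3 opened envelopes holds the cheque simply rules out those 3 locations and leaves the remaining 4 envelopes still equally likely by symmetry.
So P(the cheque in envelope 1) = 1/4.

1/4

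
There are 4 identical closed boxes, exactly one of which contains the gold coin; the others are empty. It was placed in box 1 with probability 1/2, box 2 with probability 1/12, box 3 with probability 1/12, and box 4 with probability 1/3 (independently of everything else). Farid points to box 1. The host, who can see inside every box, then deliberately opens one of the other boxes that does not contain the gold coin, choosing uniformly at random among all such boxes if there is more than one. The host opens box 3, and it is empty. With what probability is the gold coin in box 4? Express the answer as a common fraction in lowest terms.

4/9

Apply Bayes' rule, conditioning on where the gold coin actually is.
If it is in box 1 (prior 1/2): the host has 3 equally likely choices, so probability 1/3; weight (1/2)·(1/3) = 1/6.
If it is in box 2 (prior 1/12): the host has 2 equally likely choices, so probability 1/2; weight (1/12)·(1/2) = 1/24.
If it is in box 3 (prior 1/12): the host opened box 3, so this case is ruled out; weight (1/12)·0 = 0.
If it is in box 4 (prior 1/3): the host has 2 equally likely choices, so probability 1/2; weight (1/3)·(1/2) = 1/6.
The weights sum to 3/8.
So P(the gold coin in box 4 | the host opened box 3) = (1/6) / (3/8) = 4/9.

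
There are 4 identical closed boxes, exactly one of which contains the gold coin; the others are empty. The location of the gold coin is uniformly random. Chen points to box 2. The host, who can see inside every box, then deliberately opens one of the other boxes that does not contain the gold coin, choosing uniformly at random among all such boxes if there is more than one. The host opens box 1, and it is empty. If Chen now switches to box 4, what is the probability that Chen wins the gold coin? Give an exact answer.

Apply Bayes' rule, conditioning on where the gold coin actually is.
If it is in box 1 (prior 1/4): the host opened box 1, so this case is ruled out; weight (1/4)·0 = 0.
If it is in box 2 (prior 1/4): the host has 3 equally likely choices, so probability 1/3; weight (1/4)·(1/3) = 1/12.
If it is in either of boxes 3 and 4 (prior 1/4 each): the host has 2 equally likely choices, so probability 1/2; weight (1/4)·(1/2) = 1/8 each.
The weights sum to 1/3.
So P(the gold coin in box 4 | the host opened box 1) = (1/8) / (1/3) = 3/8.

3/8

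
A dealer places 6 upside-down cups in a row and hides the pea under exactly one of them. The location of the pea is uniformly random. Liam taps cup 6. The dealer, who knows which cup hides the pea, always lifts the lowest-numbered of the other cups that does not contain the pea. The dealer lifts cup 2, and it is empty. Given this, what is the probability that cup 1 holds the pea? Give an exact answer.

Apply Bayes' rule, conditioning on where the pea actually is.
If it is under cup 1 (prior 1/6): cup 2 is the lowest-numbered option available, probability 1; weight (1/6)·1 = 1/6.
If it is under cup 2 (prior 1/6): the dealer opened cup 2, so this case is ruled out; weight (1/6)·0 = 0.
If it is under any of cups 3, 4, 5, and 6 (prior 1/6 each): the dealer would have opened cup 1 instead, probability 0; weight (1/6)·0 = 0 each.
The weights sum to 1/6.
So P(the pea under cup 1 | the dealer opened cup 2) = (1/6) / (1/6) = 1.

1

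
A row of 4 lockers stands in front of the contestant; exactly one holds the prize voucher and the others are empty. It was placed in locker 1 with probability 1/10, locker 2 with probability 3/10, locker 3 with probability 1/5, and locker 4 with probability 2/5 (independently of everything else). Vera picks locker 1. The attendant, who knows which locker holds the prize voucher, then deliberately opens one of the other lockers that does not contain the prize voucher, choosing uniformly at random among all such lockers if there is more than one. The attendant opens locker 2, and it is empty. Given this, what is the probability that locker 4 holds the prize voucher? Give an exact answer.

3/5

Condition on the true location of the prize voucher.
If it is in locker 1 (prior 1/10): the attendant has 3 equally likely choices, so probability 1/3; weight (1/10)·(1/3) = 1/30.
If it is in locker 2 (prior 3/10): the attendant opened locker 2, so this case is ruled out; weight (3/10)·0 = 0.
If it is in locker 3 (prior 1/5): the attendant has 2 equally likely choices, so probability 1/2; weight (1/5)·(1/2) = 1/10.
If it is in locker 4 (prior 2/5): the attendant has 2 equally likely choices, so probability 1/2; weight (2/5)·(1/2) = 1/5.
The weights sum to 1/3.
So P(the prize voucher in locker 4 | the attendant opened locker 2) = (1/5) / (1/3) = 3/5.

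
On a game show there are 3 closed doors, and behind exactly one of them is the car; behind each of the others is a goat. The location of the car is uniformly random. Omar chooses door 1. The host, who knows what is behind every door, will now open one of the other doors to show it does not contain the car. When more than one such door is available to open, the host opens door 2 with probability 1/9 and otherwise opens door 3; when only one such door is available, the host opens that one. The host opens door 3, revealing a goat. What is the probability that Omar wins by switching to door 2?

Condition on the true location of the car.
If it is behind door 1 (prior 1/3): door 2 is available but not opened, probability 8/9; weight (1/3)·(8/9) = 8/27.
If it is behind door 2 (prior 1/3): only door 3 is available, probability 1; weight (1/3)·1 = 1/3.
If it is behind door 3 (prior 1/3): the host opened door 3, so this case is ruled out; weight (1/3)·0 = 0.
The weights sum to 17/27.
So P(the car behind door 2 | the host opened door 3) = (1/3) / (17/27) = 9/17.

9/17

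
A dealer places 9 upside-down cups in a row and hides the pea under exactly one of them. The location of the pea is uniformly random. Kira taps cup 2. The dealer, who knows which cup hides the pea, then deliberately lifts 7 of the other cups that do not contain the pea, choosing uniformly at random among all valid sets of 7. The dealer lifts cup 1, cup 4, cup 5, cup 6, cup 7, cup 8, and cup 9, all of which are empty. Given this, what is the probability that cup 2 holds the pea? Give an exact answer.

1/9

Consider each possible location of the pea in turn.
If it is under any of cups 1, 4, 5, 6, 7, 8, and 9 (prior 1/9 each): that cup was opened and seen not to hold the prize — ruled out; weight (1/9)·0 = 0 each.
If it is under cup 2 (prior 1/9): the dealer has 8 equally likely choices, so probability 1/8; weight (1/9)·(1/8) = 1/72.
If it is under cup 3 (prior 1/9): the dealer has no choice, probability 1; weight (1/9)·1 = 1/9.
The weights sum to 1/8.
So P(the pea under cup 2 | the dealer opened cup 1, cup 4, cup 5, cup 6, cup 7, cup 8, and cup 9) = (1/72) / (1/8) = 1/9.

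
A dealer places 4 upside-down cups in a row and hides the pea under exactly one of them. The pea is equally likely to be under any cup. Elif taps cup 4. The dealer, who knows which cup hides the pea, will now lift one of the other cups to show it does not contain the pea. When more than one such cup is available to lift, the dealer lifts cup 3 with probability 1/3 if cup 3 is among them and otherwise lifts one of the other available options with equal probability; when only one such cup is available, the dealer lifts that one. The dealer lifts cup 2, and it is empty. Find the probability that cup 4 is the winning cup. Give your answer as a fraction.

Consider each possible location of the pea in turn.
If it is under cup 1 (prior 1/4): cup 3 is available but not opened, probability 2/3; weight (1/4)·(2/3) = 1/6.
If it is under cup 2 (prior 1/4): the dealer opened cup 2, so this case is ruled out; weight (1/4)·0 = 0.
If it is under cup 3 (prior 1/4): cup 3 holds the prize so is unavailable; the dealer chooses uniformly among the 2 others, probability 1/2; weight (1/4)·(1/2) = 1/8.
If it is under cup 4 (prior 1/4): cup 3 is available but not opened; cup 2 gets probability (1 − 1/3)/2 = 1/3; weight (1/4)·(1/3) = 1/12.
The weights sum to 3/8.
So P(the pea under cup 4 | the dealer opened cup 2) = (1/12) / (3/8) = 2/9.

2/9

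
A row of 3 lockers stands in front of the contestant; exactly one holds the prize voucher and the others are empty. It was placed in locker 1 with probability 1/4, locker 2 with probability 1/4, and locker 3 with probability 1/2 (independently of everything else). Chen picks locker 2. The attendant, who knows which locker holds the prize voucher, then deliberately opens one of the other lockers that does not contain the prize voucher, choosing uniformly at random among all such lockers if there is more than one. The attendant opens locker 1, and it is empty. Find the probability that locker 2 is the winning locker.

1/5

Apply Bayes' rule, conditioning on where the prize voucher actually is.
If it is in locker 1 (prior 1/4): the attendant opened locker 1, so this case is ruled out; weight (1/4)·0 = 0.
If it is in locker 2 (prior 1/4): the attendant has 2 equally likely choices, so probability 1/2; weight (1/4)·(1/2) = 1/8.
If it is in locker 3 (prior 1/2): the attendant has no choice, probability 1; weight (1/2)·1 = 1/2.
The weights sum to 5/8.
So P(the prize voucher in locker 2 | the attendant opened locker 1) = (1/8) / (5/8) = 1/5.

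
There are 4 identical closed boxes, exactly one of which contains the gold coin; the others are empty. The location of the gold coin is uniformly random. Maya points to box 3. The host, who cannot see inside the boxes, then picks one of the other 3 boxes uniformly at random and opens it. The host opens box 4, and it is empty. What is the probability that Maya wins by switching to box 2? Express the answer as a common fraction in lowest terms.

1/3

Because the host chose which box to open without knowing where the gold coin is, the choice is independent of the prize location. Learning that box 4 does not hold the gold coin simply rules out that one location and leaves the remaining 3 boxes still equally likely by symmetry.
So P(the gold coin in box 2) = 1/3.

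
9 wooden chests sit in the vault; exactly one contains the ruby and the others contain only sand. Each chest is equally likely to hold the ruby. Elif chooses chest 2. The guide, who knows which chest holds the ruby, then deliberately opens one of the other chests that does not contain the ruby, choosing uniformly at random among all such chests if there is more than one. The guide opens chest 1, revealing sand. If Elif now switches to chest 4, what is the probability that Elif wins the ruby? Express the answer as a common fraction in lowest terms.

Apply Bayes' rule, conditioning on where the ruby actually is.
If it is in chest 1 (prior 1/9): the guide opened chest 1, so this case is ruled out; weight (1/9)·0 = 0.
If it is in chest 2 (prior 1/9): the guide has 8 equally likely choices, so probability 1/8; weight (1/9)·(1/8) = 1/72.
If it is in any of chests 3, 4, 5, 6, 7, 8, and 9 (prior 1/9 each): the guide has 7 equally likely choices, so probability 1/7; weight (1/9)·(1/7) = 1/63 each.
The weights sum to 1/8.
So P(the ruby in chest 4 | the guide opened chest 1) = (1/63) / (1/8) = 8/63.

8/63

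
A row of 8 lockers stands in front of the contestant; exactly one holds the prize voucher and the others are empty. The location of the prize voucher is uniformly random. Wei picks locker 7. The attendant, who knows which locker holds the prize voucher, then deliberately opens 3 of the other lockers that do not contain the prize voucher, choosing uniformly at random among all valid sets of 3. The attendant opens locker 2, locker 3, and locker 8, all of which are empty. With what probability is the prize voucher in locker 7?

Condition on the true location of the prize voucher.
If it is in any of lockers 1, 4, 5, and 6 (prior 1/8 each): the attendant has 20 equally likely choices, so probability 1/20; weight (1/8)·(1/20) = 1/160 each.
If it is in any of lockers 2, 3, and 8 (prior 1/8 each): that locker was opened and seen not to hold the prize — ruled out; weight (1/8)·0 = 0 each.
If it is in locker 7 (prior 1/8): the attendant has 35 equally likely choices, so probability 1/35; weight (1/8)·(1/35) = 1/280.
The weights sum to 1/35.
So P(the prize voucher in locker 7 | the attendant opened locker 2, locker 3, and locker 8) = (1/280) / (1/35) = 1/8.

1/8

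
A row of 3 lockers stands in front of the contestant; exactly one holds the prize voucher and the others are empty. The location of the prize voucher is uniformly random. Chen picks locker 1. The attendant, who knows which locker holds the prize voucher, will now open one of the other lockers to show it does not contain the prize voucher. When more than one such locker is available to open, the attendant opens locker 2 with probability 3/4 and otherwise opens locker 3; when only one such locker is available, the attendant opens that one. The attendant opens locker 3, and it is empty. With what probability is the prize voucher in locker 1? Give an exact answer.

1/5

Apply Bayes' rule, conditioning on where the prize voucher actually is.
If it is in locker 1 (prior 1/3): locker 2 is available but not opened, probability 1/4; weight (1/3)·(1/4) = 1/12.
If it is in locker 2 (prior 1/3): only locker 3 is available, probability 1; weight (1/3)·1 = 1/3.
If it is in locker 3 (prior 1/3): the attendant opened locker 3, so this case is ruled out; weight (1/3)·0 = 0.
The weights sum to 5/12.
So P(the prize voucher in locker 1 | the attendant opened locker 3) = (1/12) / (5/12) = 1/5.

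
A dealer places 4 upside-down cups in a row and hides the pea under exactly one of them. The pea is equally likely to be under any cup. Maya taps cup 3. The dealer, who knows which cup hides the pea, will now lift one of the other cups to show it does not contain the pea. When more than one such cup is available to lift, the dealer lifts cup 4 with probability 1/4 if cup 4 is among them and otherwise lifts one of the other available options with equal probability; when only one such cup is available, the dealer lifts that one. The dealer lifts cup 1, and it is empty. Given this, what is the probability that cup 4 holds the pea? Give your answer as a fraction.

Consider each possible location of the pea in turn.
If it is under cup 1 (prior 1/4): the dealer opened cup 1, so this case is ruled out; weight (1/4)·0 = 0.
If it is under cup 2 (prior 1/4): cup 4 is available but not opened, probability 3/4; weight (1/4)·(3/4) = 3/16.
If it is under cup 3 (prior 1/4): cup 4 is available but not opened; cup 1 gets probability (1 − 1/4)/2 = 3/8; weight (1/4)·(3/8) = 3/32.
If it is under cup 4 (prior 1/4): cup 4 holds the prize so is unavailable; the dealer chooses uniformly among the 2 others, probability 1/2; weight (1/4)·(1/2) = 1/8.
The weights sum to 13/32.
So P(the pea under cup 4 | the dealer opened cup 1) = (1/8) / (13/32) = 4/13.

4/13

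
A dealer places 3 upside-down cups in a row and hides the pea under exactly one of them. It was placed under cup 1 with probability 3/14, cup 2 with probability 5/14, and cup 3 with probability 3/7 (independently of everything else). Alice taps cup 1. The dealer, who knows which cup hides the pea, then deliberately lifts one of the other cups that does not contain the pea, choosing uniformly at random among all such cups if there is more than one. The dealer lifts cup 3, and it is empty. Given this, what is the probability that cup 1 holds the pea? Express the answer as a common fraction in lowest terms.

Condition on the true location of the pea.
If it is under cup 1 (prior 3/14): the dealer has 2 equally likely choices, so probability 1/2; weight (3/14)·(1/2) = 3/28.
If it is under cup 2 (prior 5/14): the dealer has no choice, probability 1; weight (5/14)·1 = 5/14.
If it is under cup 3 (prior 3/7): the dealer opened cup 3, so this case is ruled out; weight (3/7)·0 = 0.
The weights sum to 13/28.
So P(the pea under cup 1 | the dealer opened cup 3) = (3/28) / (13/28) = 3/13.

3/13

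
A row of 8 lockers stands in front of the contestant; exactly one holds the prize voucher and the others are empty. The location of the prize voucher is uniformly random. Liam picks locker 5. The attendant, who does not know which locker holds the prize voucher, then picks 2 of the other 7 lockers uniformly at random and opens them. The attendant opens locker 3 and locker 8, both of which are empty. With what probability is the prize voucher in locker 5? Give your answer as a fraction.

Consider each possible location of the prize voucher in turn.
If it is in any of lockers 1, 2, 4, 5, 6, and 7 (prior 1/8 each): the attendant picks exactly this set with probability 1/21 regardless, and none is the prize; weight (1/8)·(1/21) = 1/168 each.
If it is in either of lockers 3 and 8 (prior 1/8 each): that locker was opened and seen not to hold the prize — ruled out; weight (1/8)·0 = 0 each.
The weights sum to 1/28.
So P(the prize voucher in locker 5 | the attendant opened locker 3 and locker 8) = (1/168) / (1/28) = 1/6.

1/6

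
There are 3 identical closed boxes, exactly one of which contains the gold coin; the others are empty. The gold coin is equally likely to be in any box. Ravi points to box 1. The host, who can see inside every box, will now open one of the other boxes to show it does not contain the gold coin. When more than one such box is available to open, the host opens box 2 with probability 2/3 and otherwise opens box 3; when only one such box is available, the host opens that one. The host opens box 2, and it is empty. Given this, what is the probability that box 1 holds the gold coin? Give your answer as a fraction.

Apply Bayes' rule, conditioning on where the gold coin actually is.
If it is in box 1 (prior 1/3): box 2 is available, opened with probability 2/3; weight (1/3)·(2/3) = 2/9.
If it is in box 2 (prior 1/3): the host opened box 2, so this case is ruled out; weight (1/3)·0 = 0.
If it is in box 3 (prior 1/3): only box 2 is available, probability 1; weight (1/3)·1 = 1/3.
The weights sum to 5/9.
So P(the gold coin in box 1 | the host opened box 2) = (2/9) / (5/9) = 2/5.

2/5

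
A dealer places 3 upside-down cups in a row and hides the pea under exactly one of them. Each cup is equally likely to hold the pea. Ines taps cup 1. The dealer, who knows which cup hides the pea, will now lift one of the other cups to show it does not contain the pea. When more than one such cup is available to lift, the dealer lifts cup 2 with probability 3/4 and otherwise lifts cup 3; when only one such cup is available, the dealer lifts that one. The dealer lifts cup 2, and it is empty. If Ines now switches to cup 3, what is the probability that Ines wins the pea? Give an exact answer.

Consider each possible location of the pea in turn.
If it is under cup 1 (prior 1/3): cup 2 is available, opened with probability 3/4; weight (1/3)·(3/4) = 1/4.
If it is under cup 2 (prior 1/3): the dealer opened cup 2, so this case is ruled out; weight (1/3)·0 = 0.
If it is under cup 3 (prior 1/3): only cup 2 is available, probability 1; weight (1/3)·1 = 1/3.
The weights sum to 7/12.
So P(the pea under cup 3 | the dealer opened cup 2) = (1/3) / (7/12) = 4/7.

4/7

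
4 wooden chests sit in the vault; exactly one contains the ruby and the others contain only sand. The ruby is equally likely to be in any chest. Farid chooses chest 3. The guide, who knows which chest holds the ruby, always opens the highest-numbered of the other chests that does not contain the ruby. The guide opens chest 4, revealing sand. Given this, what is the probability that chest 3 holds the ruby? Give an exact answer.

1/3

Consider each possible location of the ruby in turn.
If it is in any of chests 1, 2, and 3 (prior 1/4 each): chest 4 is the highest-numbered option available, probability 1; weight (1/4)·1 = 1/4 each.
If it is in chest 4 (prior 1/4): the guide opened chest 4, so this case is ruled out; weight (1/4)·0 = 0.
The weights sum to 3/4.
So P(the ruby in chest 3 | the guide opened chest 4) = (1/4) / (3/4) = 1/3.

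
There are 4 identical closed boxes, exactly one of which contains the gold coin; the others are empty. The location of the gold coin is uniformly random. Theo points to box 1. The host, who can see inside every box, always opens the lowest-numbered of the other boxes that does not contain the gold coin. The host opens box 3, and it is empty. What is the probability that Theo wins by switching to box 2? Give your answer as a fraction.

1

Apply Bayes' rule, conditioning on where the gold coin actually is.
If it is in either of boxes 1 and 4 (prior 1/4 each): the host would have opened box 2 instead, probability 0; weight (1/4)·0 = 0 each.
If it is in box 2 (prior 1/4): box 3 is the lowest-numbered option available, probability 1; weight (1/4)·1 = 1/4.
If it is in box 3 (prior 1/4): the host opened box 3, so this case is ruled out; weight (1/4)·0 = 0.
The weights sum to 1/4.
So P(the gold coin in box 2 | the host opened box 3) = (1/4) / (1/4) = 1.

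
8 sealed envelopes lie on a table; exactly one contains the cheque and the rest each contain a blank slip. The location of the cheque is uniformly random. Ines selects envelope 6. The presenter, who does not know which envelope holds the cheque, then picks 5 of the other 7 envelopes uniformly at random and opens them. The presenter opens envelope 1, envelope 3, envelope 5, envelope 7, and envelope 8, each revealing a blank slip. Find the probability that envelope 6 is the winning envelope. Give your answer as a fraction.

Because the presenter chose which envelopes to open without knowing where the cheque is, the choice is independent of the prize location. Learning that none of the 5 opened envelopes holds the cheque simply rules out those 5 locations and leaves the remaining 3 envelopes still equally likely by symmetry.
So P(the cheque in envelope 6) = 1/3.

1/3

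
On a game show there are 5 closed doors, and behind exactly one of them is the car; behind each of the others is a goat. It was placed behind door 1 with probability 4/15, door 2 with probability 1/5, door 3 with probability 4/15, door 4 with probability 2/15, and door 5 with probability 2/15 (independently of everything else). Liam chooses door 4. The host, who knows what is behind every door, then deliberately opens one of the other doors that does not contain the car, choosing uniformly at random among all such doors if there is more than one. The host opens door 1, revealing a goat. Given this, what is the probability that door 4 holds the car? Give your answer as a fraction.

1/7

Consider each possible location of the car in turn.
If it is behind door 1 (prior 4/15): the host opened door 1, so this case is ruled out; weight (4/15)·0 = 0.
If it is behind door 2 (prior 1/5): the host has 3 equally likely choices, so probability 1/3; weight (1/5)·(1/3) = 1/15.
If it is behind door 3 (prior 4/15): the host has 3 equally likely choices, so probability 1/3; weight (4/15)·(1/3) = 4/45.
If it is behind door 4 (prior 2/15): the host has 4 equally likely choices, so probability 1/4; weight (2/15)·(1/4) = 1/30.
If it is behind door 5 (prior 2/15): the host has 3 equally likely choices, so probability 1/3; weight (2/15)·(1/3) = 2/45.
The weights sum to 7/30.
So P(the car behind door 4 | the host opened door 1) = (1/30) / (7/30) = 1/7.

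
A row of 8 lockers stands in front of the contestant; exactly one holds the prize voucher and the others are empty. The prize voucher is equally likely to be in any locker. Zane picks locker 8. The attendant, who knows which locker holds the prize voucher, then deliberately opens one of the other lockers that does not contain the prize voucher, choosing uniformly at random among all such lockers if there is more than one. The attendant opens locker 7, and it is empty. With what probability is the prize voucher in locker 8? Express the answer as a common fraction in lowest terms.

Apply Bayes' rule, conditioning on where the prize voucher actually is.
If it is in any of lockers 1, 2, 3, 4, 5, and 6 (prior 1/8 each): the attendant has 6 equally likely choices, so probability 1/6; weight (1/8)·(1/6) = 1/48 each.
If it is in locker 7 (prior 1/8): the attendant opened locker 7, so this case is ruled out; weight (1/8)·0 = 0.
If it is in locker 8 (prior 1/8): the attendant has 7 equally likely choices, so probability 1/7; weight (1/8)·(1/7) = 1/56.
The weights sum to 1/7.
So P(the prize voucher in locker 8 | the attendant opened locker 7) = (1/56) / (1/7) = 1/8.

1/8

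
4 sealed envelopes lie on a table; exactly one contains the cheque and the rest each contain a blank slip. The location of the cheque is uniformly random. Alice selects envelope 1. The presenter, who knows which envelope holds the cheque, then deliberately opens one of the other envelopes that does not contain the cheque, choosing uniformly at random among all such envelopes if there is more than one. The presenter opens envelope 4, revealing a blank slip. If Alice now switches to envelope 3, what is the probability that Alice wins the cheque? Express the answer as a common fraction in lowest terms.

3/8

Apply Bayes' rule, conditioning on where the cheque actually is.
If it is in envelope 1 (prior 1/4): the presenter has 3 equally likely choices, so probability 1/3; weight (1/4)·(1/3) = 1/12.
If it is in either of envelopes 2 and 3 (prior 1/4 each): the presenter has 2 equally likely choices, so probability 1/2; weight (1/4)·(1/2) = 1/8 each.
If it is in envelope 4 (prior 1/4): the presenter opened envelope 4, so this case is ruled out; weight (1/4)·0 = 0.
The weights sum to 1/3.
So P(the cheque in envelope 3 | the presenter opened envelope 4) = (1/8) / (1/3) = 3/8.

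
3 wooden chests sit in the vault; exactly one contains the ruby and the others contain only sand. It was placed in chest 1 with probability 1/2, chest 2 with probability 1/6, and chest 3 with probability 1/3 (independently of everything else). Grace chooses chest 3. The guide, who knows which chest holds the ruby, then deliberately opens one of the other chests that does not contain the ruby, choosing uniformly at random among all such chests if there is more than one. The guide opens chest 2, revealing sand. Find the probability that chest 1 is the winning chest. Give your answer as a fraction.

3/4

Condition on the true location of the ruby.
If it is in chest 1 (prior 1/2): the guide has no choice, probability 1; weight (1/2)·1 = 1/2.
If it is in chest 2 (prior 1/6): the guide opened chest 2, so this case is ruled out; weight (1/6)·0 = 0.
If it is in chest 3 (prior 1/3): the guide has 2 equally likely choices, so probability 1/2; weight (1/3)·(1/2) = 1/6.
The weights sum to 2/3.
So P(the ruby in chest 1 | the guide opened chest 2) = (1/2) / (2/3) = 3/4.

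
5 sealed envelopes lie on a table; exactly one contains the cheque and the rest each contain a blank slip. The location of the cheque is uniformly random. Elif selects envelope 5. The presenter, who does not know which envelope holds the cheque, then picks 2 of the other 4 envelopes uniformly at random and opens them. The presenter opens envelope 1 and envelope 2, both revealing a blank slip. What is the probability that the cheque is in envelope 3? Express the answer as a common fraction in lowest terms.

1/3

Consider each possible location of the cheque in turn.
If it is in either of envelopes 1 and 2 (prior 1/5 each): that envelope was opened and seen not to hold the prize — ruled out; weight (1/5)·0 = 0 each.
If it is in any of envelopes 3, 4, and 5 (prior 1/5 each): the presenter picks exactly this set with probability 1/6 regardless, and none is the prize; weight (1/5)·(1/6) = 1/30 each.
The weights sum to 1/10.
So P(the cheque in envelope 3 | the presenter opened envelope 1 and envelope 2) = (1/30) / (1/10) = 1/3.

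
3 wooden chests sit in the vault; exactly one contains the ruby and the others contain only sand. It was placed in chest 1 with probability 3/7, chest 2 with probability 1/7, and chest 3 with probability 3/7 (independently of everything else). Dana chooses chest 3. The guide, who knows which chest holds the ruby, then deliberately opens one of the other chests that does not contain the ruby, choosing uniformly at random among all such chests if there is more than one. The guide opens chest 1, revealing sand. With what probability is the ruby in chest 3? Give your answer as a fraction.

3/5

Consider each possible location of the ruby in turn.
If it is in chest 1 (prior 3/7): the guide opened chest 1, so this case is ruled out; weight (3/7)·0 = 0.
If it is in chest 2 (prior 1/7): the guide has no choice, probability 1; weight (1/7)·1 = 1/7.
If it is in chest 3 (prior 3/7): the guide has 2 equally likely choices, so probability 1/2; weight (3/7)·(1/2) = 3/14.
The weights sum to 5/14.
So P(the ruby in chest 3 | the guide opened chest 1) = (3/14) / (5/14) = 3/5.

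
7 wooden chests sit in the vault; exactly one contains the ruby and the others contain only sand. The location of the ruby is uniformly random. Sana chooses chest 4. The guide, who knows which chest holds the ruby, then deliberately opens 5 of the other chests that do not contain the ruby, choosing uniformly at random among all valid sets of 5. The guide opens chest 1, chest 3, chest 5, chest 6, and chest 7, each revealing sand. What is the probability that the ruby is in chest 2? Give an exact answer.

Apply Bayes' rule, conditioning on where the ruby actually is.
If it is in any of chests 1, 3, 5, 6, and 7 (prior 1/7 each): that chest was opened and seen not to hold the prize — ruled out; weight (1/7)·0 = 0 each.
If it is in chest 2 (prior 1/7): the guide has no choice, probability 1; weight (1/7)·1 = 1/7.
If it is in chest 4 (prior 1/7): the guide has 6 equally likely choices, so probability 1/6; weight (1/7)·(1/6) = 1/42.
The weights sum to 1/6.
So P(the ruby in chest 2 | the guide opened chest 1, chest 3, chest 5, chest 6, and chest 7) = (1/7) / (1/6) = 6/7.

6/7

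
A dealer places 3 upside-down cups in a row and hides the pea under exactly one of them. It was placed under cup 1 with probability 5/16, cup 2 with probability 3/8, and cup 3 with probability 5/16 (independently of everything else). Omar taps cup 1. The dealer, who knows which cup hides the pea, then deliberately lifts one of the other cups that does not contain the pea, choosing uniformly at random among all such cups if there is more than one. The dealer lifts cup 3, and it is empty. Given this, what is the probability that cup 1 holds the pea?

Apply Bayes' rule, conditioning on where the pea actually is.
If it is under cup 1 (prior 5/16): the dealer has 2 equally likely choices, so probability 1/2; weight (5/16)·(1/2) = 5/32.
If it is under cup 2 (prior 3/8): the dealer has no choice, probability 1; weight (3/8)·1 = 3/8.
If it is under cup 3 (prior 5/16): the dealer opened cup 3, so this case is ruled out; weight (5/16)·0 = 0.
The weights sum to 17/32.
So P(the pea under cup 1 | the dealer opened cup 3) = (5/32) / (17/32) = 5/17.

5/17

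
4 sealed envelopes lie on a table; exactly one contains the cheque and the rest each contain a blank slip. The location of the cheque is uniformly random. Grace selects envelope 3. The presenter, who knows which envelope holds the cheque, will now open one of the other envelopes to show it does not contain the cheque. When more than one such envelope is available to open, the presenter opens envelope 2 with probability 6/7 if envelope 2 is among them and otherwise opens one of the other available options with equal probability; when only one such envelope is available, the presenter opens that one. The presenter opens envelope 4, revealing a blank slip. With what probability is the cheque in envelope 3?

1/10

Apply Bayes' rule, conditioning on where the cheque actually is.
If it is in envelope 1 (prior 1/4): envelope 2 is available but not opened, probability 1/7; weight (1/4)·(1/7) = 1/28.
If it is in envelope 2 (prior 1/4): envelope 2 holds the prize so is unavailable; the presenter chooses uniformly among the 2 others, probability 1/2; weight (1/4)·(1/2) = 1/8.
If it is in envelope 3 (prior 1/4): envelope 2 is available but not opened; envelope 4 gets probability (1 − 6/7)/2 = 1/14; weight (1/4)·(1/14) = 1/56.
If it is in envelope 4 (prior 1/4): the presenter opened envelope 4, so this case is ruled out; weight (1/4)·0 = 0.
The weights sum to 5/28.
So P(the cheque in envelope 3 | the presenter opened envelope 4) = (1/56) / (5/28) = 1/10.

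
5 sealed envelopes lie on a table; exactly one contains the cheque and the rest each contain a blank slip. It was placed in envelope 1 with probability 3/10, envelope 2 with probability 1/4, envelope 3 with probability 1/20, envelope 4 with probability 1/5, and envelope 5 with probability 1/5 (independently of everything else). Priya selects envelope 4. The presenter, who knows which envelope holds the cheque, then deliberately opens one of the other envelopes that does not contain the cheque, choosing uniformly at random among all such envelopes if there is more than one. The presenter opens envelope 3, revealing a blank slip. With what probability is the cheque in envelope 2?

5/18

Condition on the true location of the cheque.
If it is in envelope 1 (prior 3/10): the presenter has 3 equally likely choices, so probability 1/3; weight (3/10)·(1/3) = 1/10.
If it is in envelope 2 (prior 1/4): the presenter has 3 equally likely choices, so probability 1/3; weight (1/4)·(1/3) = 1/12.
If it is in envelope 3 (prior 1/20): the presenter opened envelope 3, so this case is ruled out; weight (1/20)·0 = 0.
If it is in envelope 4 (prior 1/5): the presenter has 4 equally likely choices, so probability 1/4; weight (1/5)·(1/4) = 1/20.
If it is in envelope 5 (prior 1/5): the presenter has 3 equally likely choices, so probability 1/3; weight (1/5)·(1/3) = 1/15.
The weights sum to 3/10.
So P(the cheque in envelope 2 | the presenter opened envelope 3) = (1/12) / (3/10) = 5/18.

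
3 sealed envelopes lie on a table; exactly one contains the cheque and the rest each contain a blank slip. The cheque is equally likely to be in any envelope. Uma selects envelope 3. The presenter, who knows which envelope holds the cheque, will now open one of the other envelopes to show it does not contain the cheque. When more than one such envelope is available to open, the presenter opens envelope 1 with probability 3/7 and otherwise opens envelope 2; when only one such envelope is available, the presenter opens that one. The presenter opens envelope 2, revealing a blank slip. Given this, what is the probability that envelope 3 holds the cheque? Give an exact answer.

Consider each possible location of the cheque in turn.
If it is in envelope 1 (prior 1/3): only envelope 2 is available, probability 1; weight (1/3)·1 = 1/3.
If it is in envelope 2 (prior 1/3): the presenter opened envelope 2, so this case is ruled out; weight (1/3)·0 = 0.
If it is in envelope 3 (prior 1/3): envelope 1 is available but not opened, probability 4/7; weight (1/3)·(4/7) = 4/21.
The weights sum to 11/21.
So P(the cheque in envelope 3 | the presenter opened envelope 2) = (4/21) / (11/21) = 4/11.

4/11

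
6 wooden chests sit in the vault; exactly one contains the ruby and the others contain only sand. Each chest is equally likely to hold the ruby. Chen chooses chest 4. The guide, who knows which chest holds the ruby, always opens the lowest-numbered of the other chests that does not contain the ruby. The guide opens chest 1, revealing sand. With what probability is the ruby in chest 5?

Apply Bayes' rule, conditioning on where the ruby actually is.
If it is in chest 1 (prior 1/6): the guide opened chest 1, so this case is ruled out; weight (1/6)·0 = 0.
If it is in any of chests 2, 3, 4, 5, and 6 (prior 1/6 each): chest 1 is the lowest-numbered option available, probability 1; weight (1/6)·1 = 1/6 each.
The weights sum to 5/6.
So P(the ruby in chest 5 | the guide opened chest 1) = (1/6) / (5/6) = 1/5.

1/5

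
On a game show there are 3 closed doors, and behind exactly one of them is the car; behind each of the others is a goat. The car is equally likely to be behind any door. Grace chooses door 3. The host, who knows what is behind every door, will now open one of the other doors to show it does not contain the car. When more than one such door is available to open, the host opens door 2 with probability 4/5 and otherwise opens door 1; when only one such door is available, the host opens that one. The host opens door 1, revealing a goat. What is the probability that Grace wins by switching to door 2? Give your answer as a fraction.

5/6

Apply Bayes' rule, conditioning on where the car actually is.
If it is behind door 1 (prior 1/3): the host opened door 1, so this case is ruled out; weight (1/3)·0 = 0.
If it is behind door 2 (prior 1/3): only door 1 is available, probability 1; weight (1/3)·1 = 1/3.
If it is behind door 3 (prior 1/3): door 2 is available but not opened, probability 1/5; weight (1/3)·(1/5) = 1/15.
The weights sum to 2/5.
So P(the car behind door 2 | the host opened door 1) = (1/3) / (2/5) = 5/6.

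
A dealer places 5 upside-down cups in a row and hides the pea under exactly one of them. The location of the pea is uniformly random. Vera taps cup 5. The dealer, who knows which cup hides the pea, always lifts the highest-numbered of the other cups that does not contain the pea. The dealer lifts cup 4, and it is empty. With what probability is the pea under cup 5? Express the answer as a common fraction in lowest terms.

1/4

Apply Bayes' rule, conditioning on where the pea actually is.
If it is under any of cups 1, 2, 3, and 5 (prior 1/5 each): cup 4 is the highest-numbered option available, probability 1; weight (1/5)·1 = 1/5 each.
If it is under cup 4 (prior 1/5): the dealer opened cup 4, so this case is ruled out; weight (1/5)·0 = 0.
The weights sum to 4/5.
So P(the pea under cup 5 | the dealer opened cup 4) = (1/5) / (4/5) = 1/4.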